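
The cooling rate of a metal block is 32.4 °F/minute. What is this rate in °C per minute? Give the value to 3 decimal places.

18.000 °C/minute

Since only a temperature interval is involved, the additive offset between the scales drops out.
A change of 1°F is a change of 5/9°C, so 32.4 × 5/9 = 18.000.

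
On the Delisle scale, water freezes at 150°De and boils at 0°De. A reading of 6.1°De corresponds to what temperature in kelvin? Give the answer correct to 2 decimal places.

Linear interpolation between the fixed points: C = (6.1 - 150) × 100 / (0 - 150) = 95.9333°C.
Then 95.9333 + 273.15 = 369.08 K.

369.08 K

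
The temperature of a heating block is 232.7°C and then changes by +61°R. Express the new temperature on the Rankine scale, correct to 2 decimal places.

The 61°R change is an interval, so only the factor 5/9 applies: +61 × 5/9 = +33.8889°C.
Final Celsius temperature: 232.7000 + 33.8889 = 266.5889°C.
In Rankine: 266.5889 × 1.8 + 491.67 = 971.53°R.

971.53°R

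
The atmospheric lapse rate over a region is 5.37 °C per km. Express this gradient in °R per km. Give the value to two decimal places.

9.67 °R/km

The quantity depends on a temperature interval, so only the ratio of degree sizes applies; the offset between the scales is irrelevant.
A change of 1°C is a change of 1.8°R, so 5.37 × 1.8 = 9.67.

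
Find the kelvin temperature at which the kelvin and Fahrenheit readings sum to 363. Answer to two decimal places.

293.81 K

Let K be the kelvin reading. The Fahrenheit reading is F = 1.8·K - 459.67.
Require K + F = 363: (2.8)·K - 459.67 = 363.
K = (363 + 459.67) / (2.8) = 293.81.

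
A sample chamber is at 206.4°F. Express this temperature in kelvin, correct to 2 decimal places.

In Celsius: (206.4 - 32) × 5/9 = 96.8889°C.
In kelvin: 96.8889 + 273.15 = 370.04 K.

370.04 K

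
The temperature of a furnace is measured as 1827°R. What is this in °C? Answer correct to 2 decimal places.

741.85°C

In Celsius: (1827 - 491.67) × 5/9 = 741.8500°C.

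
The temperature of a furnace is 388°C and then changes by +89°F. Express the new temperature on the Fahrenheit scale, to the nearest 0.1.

819.4°F

The 89°F change is an interval, so only the factor 5/9 applies: +89 × 5/9 = +49.4444°C.
Final Celsius temperature: 388.0000 + 49.4444 = 437.4444°C.
In Fahrenheit: 437.4444 × 1.8 + 32 = 819.4°F.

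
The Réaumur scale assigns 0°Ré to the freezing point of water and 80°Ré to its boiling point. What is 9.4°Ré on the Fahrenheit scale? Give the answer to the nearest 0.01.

53.15°F

Linear interpolation between the fixed points: C = (9.4 - 0) × 100 / (80 - 0) = 11.7500°C.
Then 11.7500 × 1.8 + 32 = 53.15°F.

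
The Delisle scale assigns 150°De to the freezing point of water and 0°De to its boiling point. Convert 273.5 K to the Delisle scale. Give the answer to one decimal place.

149.5°De

First in Celsius: 273.5 - 273.15 = 0.3500°C.
Linearly onto the Delisle scale: 150 + (0.3500 / 100) × (0 - 150) = 149.5°De.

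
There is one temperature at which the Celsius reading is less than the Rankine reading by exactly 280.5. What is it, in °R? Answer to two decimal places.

Let R be the Rankine reading. The Celsius reading is C = 5/9·R - 273.15.
Require C - R = -280.5: (-4/9)·R - 273.15 = -280.5.
R = (-280.5 + 273.15) / (-4/9) = 16.54.

16.54°R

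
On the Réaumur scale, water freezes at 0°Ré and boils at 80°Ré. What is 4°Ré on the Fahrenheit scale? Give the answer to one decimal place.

41.0°F

Linear interpolation between the fixed points: C = (4 - 0) × 100 / (80 - 0) = 5.0000°C.
Then 5.0000 × 1.8 + 32 = 41.0°F.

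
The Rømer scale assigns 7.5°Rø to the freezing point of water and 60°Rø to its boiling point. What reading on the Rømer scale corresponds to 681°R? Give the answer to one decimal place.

First in Celsius: (681 - 491.67) × 5/9 = 105.1833°C.
Linearly onto the Rømer scale: 7.5 + (105.1833 / 100) × (60 - 7.5) = 62.7°Rø.

62.7°Rø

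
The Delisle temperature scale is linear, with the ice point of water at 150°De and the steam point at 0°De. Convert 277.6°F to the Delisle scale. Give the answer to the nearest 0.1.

First in Celsius: (277.6 - 32) × 5/9 = 136.4444°C.
Linearly onto the Delisle scale: 150 + (136.4444 / 100) × (0 - 150) = -54.7°De.

-54.7°De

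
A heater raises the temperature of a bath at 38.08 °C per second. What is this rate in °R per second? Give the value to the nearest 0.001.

Since only a temperature interval is involved, the additive offset between the scales drops out.
A change of 1°C is a change of 1.8°R, so 38.08 × 1.8 = 68.544.

68.544 °R/second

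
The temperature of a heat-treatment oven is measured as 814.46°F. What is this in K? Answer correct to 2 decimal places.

In Celsius: (814.46 - 32) × 5/9 = 434.7000°C.
In kelvin: 434.7000 + 273.15 = 707.85 K.

707.85 K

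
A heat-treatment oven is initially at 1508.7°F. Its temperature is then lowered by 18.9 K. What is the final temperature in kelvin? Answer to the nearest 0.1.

1074.6 K

Initial temperature in Celsius: (1508.7 - 32) × 5/9 = 820.3889°C.
The 18.9 K change is an interval; Kelvin and Celsius degrees are the same size, so ΔC = -18.9°C.
Final Celsius temperature: 820.3889 - 18.9000 = 801.4889°C.
In kelvin: 801.4889 + 273.15 = 1074.6 K.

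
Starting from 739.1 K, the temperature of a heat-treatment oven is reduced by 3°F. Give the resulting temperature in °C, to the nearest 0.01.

464.28°C

Initial temperature in Celsius: 739.1 - 273.15 = 465.9500°C.
The 3°F change is an interval, so only the factor 5/9 applies: -3 × 5/9 = -1.6667°C.
Final Celsius temperature: 465.9500 - 1.6667 = 464.2833°C.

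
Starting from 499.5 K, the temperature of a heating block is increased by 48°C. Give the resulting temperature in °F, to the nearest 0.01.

525.83°F

Initial temperature in Celsius: 499.5 - 273.15 = 226.3500°C.
Final Celsius temperature: 226.3500 + 48.0000 = 274.3500°C.
In Fahrenheit: 274.3500 × 1.8 + 32 = 525.83°F.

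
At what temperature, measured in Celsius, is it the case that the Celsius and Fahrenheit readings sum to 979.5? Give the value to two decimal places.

338.39°C

Let C be the Celsius reading. The Fahrenheit reading is F = 1.8·C + 32.
Require C + F = 979.5: (2.8)·C + 32 = 979.5.
C = (979.5 - 32) / (2.8) = 338.39.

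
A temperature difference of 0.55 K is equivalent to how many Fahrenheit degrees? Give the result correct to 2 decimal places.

0.99°F

An interval of 1 K corresponds to 1.8°F.
0.55 × 1.8 = 0.99.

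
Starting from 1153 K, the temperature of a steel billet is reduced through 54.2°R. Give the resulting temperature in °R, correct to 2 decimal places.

Initial temperature in Celsius: 1153 - 273.15 = 879.8500°C.
The 54.2°R change is an interval, so only the factor 5/9 applies: -54.2 × 5/9 = -30.1111°C.
Final Celsius temperature: 879.8500 - 30.1111 = 849.7389°C.
In Rankine: 849.7389 × 1.8 + 491.67 = 2021.20°R.

2021.20°R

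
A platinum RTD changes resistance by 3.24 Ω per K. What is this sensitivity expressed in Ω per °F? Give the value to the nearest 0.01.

The quantity depends on a temperature interval, so only the ratio of degree sizes applies; the offset between the scales is irrelevant.
A change of 1°F is a change of 5/9 K, so per °F the value is 3.24 × 5/9 = 1.80.

1.80 Ω per °F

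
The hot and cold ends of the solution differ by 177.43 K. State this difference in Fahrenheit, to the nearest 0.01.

319.37°F

For a temperature interval the offset drops out; only the factor 1.8 applies.
177.43 × 1.8 = 319.37.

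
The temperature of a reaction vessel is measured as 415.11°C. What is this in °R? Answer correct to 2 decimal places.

1238.87°R

In Rankine: 415.1100 × 1.8 + 491.67 = 1238.87°R.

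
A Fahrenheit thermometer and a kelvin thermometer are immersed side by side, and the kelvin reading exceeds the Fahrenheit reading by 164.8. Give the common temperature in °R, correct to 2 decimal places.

Let x be the Fahrenheit reading; then the kelvin reading is 5/9·x + 255.372.
(5/9·x + 255.372) - x = 164.8  ⇒  (-4/9)·x = -90.5722  ⇒  x = 203.7875°F.
In Celsius: (203.7875 - 32) × 5/9 = 95.4375°C.
In Rankine: 95.4375 × 1.8 + 491.67 = 663.46°R.

663.46°R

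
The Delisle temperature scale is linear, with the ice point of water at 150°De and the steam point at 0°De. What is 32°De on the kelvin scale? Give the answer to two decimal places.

Linear interpolation between the fixed points: C = (32 - 150) × 100 / (0 - 150) = 78.6667°C.
Then 78.6667 + 273.15 = 351.82 K.

351.82 K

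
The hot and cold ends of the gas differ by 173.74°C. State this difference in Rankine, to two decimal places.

312.73°R

Only the scale ratio 1.8 matters for a change in temperature.
173.74 × 1.8 = 312.73.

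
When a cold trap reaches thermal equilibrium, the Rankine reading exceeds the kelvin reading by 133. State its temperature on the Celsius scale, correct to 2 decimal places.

Let x be the kelvin reading; then the Rankine reading is 1.8·x.
(1.8·x) - x = 133  ⇒  (0.8)·x = 133  ⇒  x = 166.2500 K.
In Celsius: 166.25 - 273.15 = -106.90°C.

-106.90°C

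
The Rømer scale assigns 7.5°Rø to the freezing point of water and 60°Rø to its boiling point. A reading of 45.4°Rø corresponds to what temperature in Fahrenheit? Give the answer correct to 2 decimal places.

Linear interpolation between the fixed points: C = (45.4 - 7.5) × 100 / (60 - 7.5) = 72.1905°C.
Then 72.1905 × 1.8 + 32 = 161.94°F.

161.94°F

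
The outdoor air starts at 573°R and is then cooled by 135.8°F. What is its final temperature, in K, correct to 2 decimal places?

242.89 K

Initial temperature in Celsius: (573 - 491.67) × 5/9 = 45.1833°C.
The 135.8°F change is an interval, so only the factor 5/9 applies: -135.8 × 5/9 = -75.4444°C.
Final Celsius temperature: 45.1833 - 75.4444 = -30.2611°C.
In kelvin: -30.2611 + 273.15 = 242.89 K.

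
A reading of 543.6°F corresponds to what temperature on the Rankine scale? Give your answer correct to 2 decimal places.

1003.27°R

In Celsius: (543.6 - 32) × 5/9 = 284.2222°C.
In Rankine: 284.2222 × 1.8 + 491.67 = 1003.27°R.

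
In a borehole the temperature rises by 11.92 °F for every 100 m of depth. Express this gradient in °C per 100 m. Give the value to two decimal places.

The quantity depends on a temperature interval, so only the ratio of degree sizes applies; the offset between the scales is irrelevant.
A change of 1°F is a change of 5/9°C, so 11.92 × 5/9 = 6.62.

6.62 °C/100 m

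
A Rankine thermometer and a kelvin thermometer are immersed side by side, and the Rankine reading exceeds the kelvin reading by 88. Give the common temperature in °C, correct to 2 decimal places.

Let x be the Rankine reading; then the kelvin reading is 5/9·x.
(5/9·x) - x = -88  ⇒  (-4/9)·x = -88  ⇒  x = 198.0000°R.
In Celsius: (198 - 491.67) × 5/9 = -163.15°C.

-163.15°C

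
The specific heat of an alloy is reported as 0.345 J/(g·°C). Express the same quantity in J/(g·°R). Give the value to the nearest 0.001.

Since only a temperature interval is involved, the additive offset between the scales drops out.
A change of 1°R is a change of 5/9°C, so per °R the value is 0.345 × 5/9 = 0.192.

0.192 J/(g·°R)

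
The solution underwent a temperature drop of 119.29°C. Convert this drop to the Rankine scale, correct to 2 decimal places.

Only the scale ratio 1.8 matters for a change in temperature.
119.29 × 1.8 = 214.72.

214.72°R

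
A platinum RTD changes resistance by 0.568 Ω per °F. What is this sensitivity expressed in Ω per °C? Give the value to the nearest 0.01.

1.02 Ω per °C

Since only a temperature interval is involved, the additive offset between the scales drops out.
A change of 1°C is a change of 1.8°F, so per °C the value is 0.568 × 1.8 = 1.02.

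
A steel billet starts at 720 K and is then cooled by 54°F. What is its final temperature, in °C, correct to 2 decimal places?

Initial temperature in Celsius: 720 - 273.15 = 446.8500°C.
The 54°F change is an interval, so only the factor 5/9 applies: -54 × 5/9 = -30.0000°C.
Final Celsius temperature: 446.8500 - 30.0000 = 416.8500°C.

416.85°C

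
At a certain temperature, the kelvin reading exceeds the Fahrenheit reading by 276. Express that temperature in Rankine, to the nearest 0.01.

413.26°R

Let x be the kelvin reading; then the Fahrenheit reading is 1.8·x - 459.67.
(1.8·x - 459.67) - x = -276  ⇒  (0.8)·x = 183.67  ⇒  x = 229.5875 K.
In Celsius: 229.5875 - 273.15 = -43.5625°C.
In Rankine: -43.5625 × 1.8 + 491.67 = 413.26°R.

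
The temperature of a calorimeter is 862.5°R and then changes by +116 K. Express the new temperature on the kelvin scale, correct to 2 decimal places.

595.17 K

Initial temperature in Celsius: (862.5 - 491.67) × 5/9 = 206.0167°C.
The 116 K change is an interval; Kelvin and Celsius degrees are the same size, so ΔC = +116°C.
Final Celsius temperature: 206.0167 + 116.0000 = 322.0167°C.
In kelvin: 322.0167 + 273.15 = 595.17 K.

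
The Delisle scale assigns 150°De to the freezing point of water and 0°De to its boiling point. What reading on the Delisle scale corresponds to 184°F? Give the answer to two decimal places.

First in Celsius: (184 - 32) × 5/9 = 84.4444°C.
Linearly onto the Delisle scale: 150 + (84.4444 / 100) × (0 - 150) = 23.33°De.

23.33°De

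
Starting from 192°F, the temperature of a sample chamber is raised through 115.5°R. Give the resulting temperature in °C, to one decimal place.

153.1°C

Initial temperature in Celsius: (192 - 32) × 5/9 = 88.8889°C.
The 115.5°R change is an interval, so only the factor 5/9 applies: +115.5 × 5/9 = +64.1667°C.
Final Celsius temperature: 88.8889 + 64.1667 = 153.0556°C.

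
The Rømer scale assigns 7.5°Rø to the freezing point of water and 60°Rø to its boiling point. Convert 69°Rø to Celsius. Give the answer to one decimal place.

Linear interpolation between the fixed points: C = (69 - 7.5) × 100 / (60 - 7.5) = 117.1429°C.

117.1°C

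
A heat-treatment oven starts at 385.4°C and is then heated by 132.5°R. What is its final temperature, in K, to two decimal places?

732.16 K

The 132.5°R change is an interval, so only the factor 5/9 applies: +132.5 × 5/9 = +73.6111°C.
Final Celsius temperature: 385.4000 + 73.6111 = 459.0111°C.
In kelvin: 459.0111 + 273.15 = 732.16 K.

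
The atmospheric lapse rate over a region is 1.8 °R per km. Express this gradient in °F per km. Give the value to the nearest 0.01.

Since only a temperature interval is involved, the additive offset between the scales drops out.
A change of 1°R is a change of 1°F, so 1.8 × 1 = 1.80.

1.80 °F/km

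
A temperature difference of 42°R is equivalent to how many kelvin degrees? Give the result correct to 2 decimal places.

23.33 K

Only the scale ratio 5/9 matters for a change in temperature.
42 × 5/9 = 23.33.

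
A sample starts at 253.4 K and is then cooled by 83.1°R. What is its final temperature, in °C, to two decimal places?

-65.92°C

Initial temperature in Celsius: 253.4 - 273.15 = -19.7500°C.
The 83.1°R change is an interval, so only the factor 5/9 applies: -83.1 × 5/9 = -46.1667°C.
Final Celsius temperature: -19.7500 - 46.1667 = -65.9167°C.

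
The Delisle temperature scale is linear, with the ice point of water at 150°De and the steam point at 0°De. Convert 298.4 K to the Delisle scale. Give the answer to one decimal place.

First in Celsius: 298.4 - 273.15 = 25.2500°C.
Linearly onto the Delisle scale: 150 + (25.2500 / 100) × (0 - 150) = 112.1°De.

112.1°De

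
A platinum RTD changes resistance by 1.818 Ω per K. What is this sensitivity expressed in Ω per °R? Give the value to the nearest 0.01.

Since only a temperature interval is involved, the additive offset between the scales drops out.
A change of 1°R is a change of 5/9 K, so per °R the value is 1.818 × 5/9 = 1.01.

1.01 Ω per °R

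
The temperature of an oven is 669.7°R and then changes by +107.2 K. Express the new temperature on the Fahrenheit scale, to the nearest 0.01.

Initial temperature in Celsius: (669.7 - 491.67) × 5/9 = 98.9056°C.
The 107.2 K change is an interval; Kelvin and Celsius degrees are the same size, so ΔC = +107.2°C.
Final Celsius temperature: 98.9056 + 107.2000 = 206.1056°C.
In Fahrenheit: 206.1056 × 1.8 + 32 = 402.99°F.

402.99°F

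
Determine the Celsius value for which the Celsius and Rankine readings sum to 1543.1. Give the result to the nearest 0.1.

Let C be the Celsius reading. The Rankine reading is R = 1.8·C + 491.67.
Require C + R = 1543.1: (2.8)·C + 491.67 = 1543.1.
C = (1543.1 - 491.67) / (2.8) = 375.5.

375.5°C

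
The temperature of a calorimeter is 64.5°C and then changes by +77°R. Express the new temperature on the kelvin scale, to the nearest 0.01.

380.43 K

The 77°R change is an interval, so only the factor 5/9 applies: +77 × 5/9 = +42.7778°C.
Final Celsius temperature: 64.5000 + 42.7778 = 107.2778°C.
In kelvin: 107.2778 + 273.15 = 380.43 K.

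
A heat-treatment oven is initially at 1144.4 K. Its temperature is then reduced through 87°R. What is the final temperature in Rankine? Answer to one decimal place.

1972.9°R

Initial temperature in Celsius: 1144.4 - 273.15 = 871.2500°C.
The 87°R change is an interval, so only the factor 5/9 applies: -87 × 5/9 = -48.3333°C.
Final Celsius temperature: 871.2500 - 48.3333 = 822.9167°C.
In Rankine: 822.9167 × 1.8 + 491.67 = 1972.9°R.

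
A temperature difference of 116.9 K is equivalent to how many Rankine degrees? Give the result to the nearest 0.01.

Only the scale ratio 1.8 matters for a change in temperature.
116.9 × 1.8 = 210.42.

210.42°R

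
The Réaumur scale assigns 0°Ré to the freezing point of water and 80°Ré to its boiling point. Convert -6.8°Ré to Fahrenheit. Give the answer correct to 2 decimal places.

Linear interpolation between the fixed points: C = (-6.8 - 0) × 100 / (80 - 0) = -8.5000°C.
Then -8.5000 × 1.8 + 32 = 16.70°F.

16.70°F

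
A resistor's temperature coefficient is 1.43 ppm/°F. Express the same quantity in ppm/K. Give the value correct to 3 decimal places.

The quantity depends on a temperature interval, so only the ratio of degree sizes applies; the offset between the scales is irrelevant.
A change of 1 K is a change of 1.8°F, so per K the value is 1.43 × 1.8 = 2.574.

2.574 ppm/K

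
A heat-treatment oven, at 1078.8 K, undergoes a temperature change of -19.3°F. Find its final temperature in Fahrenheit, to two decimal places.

1462.87°F

Initial temperature in Celsius: 1078.8 - 273.15 = 805.6500°C.
The 19.3°F change is an interval, so only the factor 5/9 applies: -19.3 × 5/9 = -10.7222°C.
Final Celsius temperature: 805.6500 - 10.7222 = 794.9278°C.
In Fahrenheit: 794.9278 × 1.8 + 32 = 1462.87°F.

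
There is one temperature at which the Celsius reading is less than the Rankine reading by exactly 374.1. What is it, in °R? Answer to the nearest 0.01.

227.14°R

Let R be the Rankine reading. The Celsius reading is C = 5/9·R - 273.15.
Require C - R = -374.1: (-4/9)·R - 273.15 = -374.1.
R = (-374.1 + 273.15) / (-4/9) = 227.14.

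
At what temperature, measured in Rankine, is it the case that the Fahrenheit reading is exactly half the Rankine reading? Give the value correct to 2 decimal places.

Let R be the Rankine reading. The Fahrenheit reading is F = 1·R - 459.67.
Require F = 0.5·R: 1·R - 459.67 = 0.5·R.
(0.5)·R = 459.67  ⇒  R = 919.34.

919.34°R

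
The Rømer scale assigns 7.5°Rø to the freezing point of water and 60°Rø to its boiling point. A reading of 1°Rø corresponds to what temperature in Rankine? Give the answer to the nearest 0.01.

Linear interpolation between the fixed points: C = (1 - 7.5) × 100 / (60 - 7.5) = -12.3810°C.
Then -12.3810 × 1.8 + 491.67 = 469.38°R.

469.38°R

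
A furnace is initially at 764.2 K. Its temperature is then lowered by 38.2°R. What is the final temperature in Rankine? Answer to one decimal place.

Initial temperature in Celsius: 764.2 - 273.15 = 491.0500°C.
The 38.2°R change is an interval, so only the factor 5/9 applies: -38.2 × 5/9 = -21.2222°C.
Final Celsius temperature: 491.0500 - 21.2222 = 469.8278°C.
In Rankine: 469.8278 × 1.8 + 491.67 = 1337.4°R.

1337.4°R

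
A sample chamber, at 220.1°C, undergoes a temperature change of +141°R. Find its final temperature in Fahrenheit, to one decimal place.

569.2°F

The 141°R change is an interval, so only the factor 5/9 applies: +141 × 5/9 = +78.3333°C.
Final Celsius temperature: 220.1000 + 78.3333 = 298.4333°C.
In Fahrenheit: 298.4333 × 1.8 + 32 = 569.2°F.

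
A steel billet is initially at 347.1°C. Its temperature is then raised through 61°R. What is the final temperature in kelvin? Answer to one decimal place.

The 61°R change is an interval, so only the factor 5/9 applies: +61 × 5/9 = +33.8889°C.
Final Celsius temperature: 347.1000 + 33.8889 = 380.9889°C.
In kelvin: 380.9889 + 273.15 = 654.1 K.

654.1 K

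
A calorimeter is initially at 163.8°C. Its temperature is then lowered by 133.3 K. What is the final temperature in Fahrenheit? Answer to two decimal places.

The 133.3 K change is an interval; Kelvin and Celsius degrees are the same size, so ΔC = -133.3°C.
Final Celsius temperature: 163.8000 - 133.3000 = 30.5000°C.
In Fahrenheit: 30.5000 × 1.8 + 32 = 86.90°F.

86.90°F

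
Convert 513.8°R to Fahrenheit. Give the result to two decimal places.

54.13°F

In Celsius: (513.8 - 491.67) × 5/9 = 12.2944°C.
In Fahrenheit: 12.2944 × 1.8 + 32 = 54.13°F.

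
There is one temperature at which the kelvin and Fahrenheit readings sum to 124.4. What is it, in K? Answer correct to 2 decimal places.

Let K be the kelvin reading. The Fahrenheit reading is F = 1.8·K - 459.67.
Require K + F = 124.4: (2.8)·K - 459.67 = 124.4.
K = (124.4 + 459.67) / (2.8) = 208.60.

208.60 K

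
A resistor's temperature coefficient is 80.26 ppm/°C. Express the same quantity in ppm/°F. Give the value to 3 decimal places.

44.589 ppm/°F

The quantity depends on a temperature interval, so only the ratio of degree sizes applies; the offset between the scales is irrelevant.
A change of 1°F is a change of 5/9°C, so per °F the value is 80.26 × 5/9 = 44.589.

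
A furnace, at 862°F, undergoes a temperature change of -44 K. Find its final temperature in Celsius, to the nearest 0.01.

Initial temperature in Celsius: (862 - 32) × 5/9 = 461.1111°C.
The 44 K change is an interval; Kelvin and Celsius degrees are the same size, so ΔC = -44°C.
Final Celsius temperature: 461.1111 - 44.0000 = 417.1111°C.

417.11°C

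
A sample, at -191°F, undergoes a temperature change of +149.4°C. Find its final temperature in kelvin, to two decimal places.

298.66 K

Initial temperature in Celsius: (-191 - 32) × 5/9 = -123.8889°C.
Final Celsius temperature: -123.8889 + 149.4000 = 25.5111°C.
In kelvin: 25.5111 + 273.15 = 298.66 K.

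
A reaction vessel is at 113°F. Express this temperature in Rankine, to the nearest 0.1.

In Celsius: (113 - 32) × 5/9 = 45.0000°C.
In Rankine: 45.0000 × 1.8 + 491.67 = 572.7°R.

572.7°R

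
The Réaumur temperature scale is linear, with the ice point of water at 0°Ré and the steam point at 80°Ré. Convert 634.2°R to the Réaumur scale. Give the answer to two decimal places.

First in Celsius: (634.2 - 491.67) × 5/9 = 79.1833°C.
Linearly onto the Réaumur scale: 0 + (79.1833 / 100) × (80 - 0) = 63.35°Ré.

63.35°Ré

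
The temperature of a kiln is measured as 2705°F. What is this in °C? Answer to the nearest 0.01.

1485.00°C

In Celsius: (2705 - 32) × 5/9 = 1485.0000°C.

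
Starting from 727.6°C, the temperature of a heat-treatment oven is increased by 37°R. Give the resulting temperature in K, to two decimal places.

The 37°R change is an interval, so only the factor 5/9 applies: +37 × 5/9 = +20.5556°C.
Final Celsius temperature: 727.6000 + 20.5556 = 748.1556°C.
In kelvin: 748.1556 + 273.15 = 1021.31 K.

1021.31 K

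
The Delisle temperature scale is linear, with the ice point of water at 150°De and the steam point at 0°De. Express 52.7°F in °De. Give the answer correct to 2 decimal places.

First in Celsius: (52.7 - 32) × 5/9 = 11.5000°C.
Linearly onto the Delisle scale: 150 + (11.5000 / 100) × (0 - 150) = 132.75°De.

132.75°De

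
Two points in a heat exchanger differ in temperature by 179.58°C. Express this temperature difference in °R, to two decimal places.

323.24°R

An interval of 1°C corresponds to 1.8°R.
179.58 × 1.8 = 323.24.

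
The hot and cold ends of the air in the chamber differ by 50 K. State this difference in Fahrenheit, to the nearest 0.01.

For a temperature interval the offset drops out; only the factor 1.8 applies.
50 × 1.8 = 90.00.

90.00°F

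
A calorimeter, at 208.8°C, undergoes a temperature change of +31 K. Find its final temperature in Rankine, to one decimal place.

The 31 K change is an interval; Kelvin and Celsius degrees are the same size, so ΔC = +31°C.
Final Celsius temperature: 208.8000 + 31.0000 = 239.8000°C.
In Rankine: 239.8000 × 1.8 + 491.67 = 923.3°R.

923.3°R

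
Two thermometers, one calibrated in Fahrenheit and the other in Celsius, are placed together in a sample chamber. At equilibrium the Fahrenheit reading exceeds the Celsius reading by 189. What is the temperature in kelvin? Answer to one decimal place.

469.4 K

Let x be the Fahrenheit reading; then the Celsius reading is 5/9·x - 17.7778.
(5/9·x - 17.7778) - x = -189  ⇒  (-4/9)·x = -171.222  ⇒  x = 385.2500°F.
In Celsius: (385.25 - 32) × 5/9 = 196.2500°C.
In kelvin: 196.2500 + 273.15 = 469.4 K.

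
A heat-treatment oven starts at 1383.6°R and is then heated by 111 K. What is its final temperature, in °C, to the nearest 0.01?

Initial temperature in Celsius: (1383.6 - 491.67) × 5/9 = 495.5167°C.
The 111 K change is an interval; Kelvin and Celsius degrees are the same size, so ΔC = +111°C.
Final Celsius temperature: 495.5167 + 111.0000 = 606.5167°C.

606.52°C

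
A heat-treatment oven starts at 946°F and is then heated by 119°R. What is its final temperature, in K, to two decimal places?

847.04 K

Initial temperature in Celsius: (946 - 32) × 5/9 = 507.7778°C.
The 119°R change is an interval, so only the factor 5/9 applies: +119 × 5/9 = +66.1111°C.
Final Celsius temperature: 507.7778 + 66.1111 = 573.8889°C.
In kelvin: 573.8889 + 273.15 = 847.04 K.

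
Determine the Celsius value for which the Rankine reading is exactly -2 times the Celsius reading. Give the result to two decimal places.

-129.39°C

Let C be the Celsius reading. The Rankine reading is R = 1.8·C + 491.67.
Require R = -2·C: 1.8·C + 491.67 = -2·C.
(3.8)·C = -491.67  ⇒  C = -129.39.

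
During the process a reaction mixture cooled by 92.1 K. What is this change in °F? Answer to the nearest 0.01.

For a temperature interval the offset drops out; only the factor 1.8 applies.
92.1 × 1.8 = 165.78.

165.78°F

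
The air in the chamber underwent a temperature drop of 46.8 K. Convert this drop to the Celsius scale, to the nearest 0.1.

46.8°C

Kelvin and Celsius degrees are the same size, so the interval is unchanged: 46.8.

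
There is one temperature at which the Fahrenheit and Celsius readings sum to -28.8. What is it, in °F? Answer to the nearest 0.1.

Let F be the Fahrenheit reading. The Celsius reading is C = 5/9·F - 17.7778.
Require F + C = -28.8: (14/9)·F - 17.7778 = -28.8.
F = (-28.8 + 17.7778) / (14/9) = -7.1.

-7.1°F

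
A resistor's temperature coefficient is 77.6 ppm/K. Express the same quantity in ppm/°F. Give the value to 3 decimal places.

The quantity depends on a temperature interval, so only the ratio of degree sizes applies; the offset between the scales is irrelevant.
A change of 1°F is a change of 5/9 K, so per °F the value is 77.6 × 5/9 = 43.111.

43.111 ppm/°F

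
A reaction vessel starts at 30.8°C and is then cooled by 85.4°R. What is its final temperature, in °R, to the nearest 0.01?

461.71°R

The 85.4°R change is an interval, so only the factor 5/9 applies: -85.4 × 5/9 = -47.4444°C.
Final Celsius temperature: 30.8000 - 47.4444 = -16.6444°C.
In Rankine: -16.6444 × 1.8 + 491.67 = 461.71°R.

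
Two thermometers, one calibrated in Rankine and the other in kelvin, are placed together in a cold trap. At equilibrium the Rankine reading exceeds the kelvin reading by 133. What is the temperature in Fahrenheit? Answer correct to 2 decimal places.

-160.42°F

Let x be the Rankine reading; then the kelvin reading is 5/9·x.
(5/9·x) - x = -133  ⇒  (-4/9)·x = -133  ⇒  x = 299.2500°R.
In Celsius: (299.25 - 491.67) × 5/9 = -106.9000°C.
In Fahrenheit: -106.9000 × 1.8 + 32 = -160.42°F.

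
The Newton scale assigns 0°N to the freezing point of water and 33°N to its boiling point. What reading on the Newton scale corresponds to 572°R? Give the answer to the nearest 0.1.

14.7°N

First in Celsius: (572 - 491.67) × 5/9 = 44.6278°C.
Linearly onto the Newton scale: 0 + (44.6278 / 100) × (33 - 0) = 14.7°N.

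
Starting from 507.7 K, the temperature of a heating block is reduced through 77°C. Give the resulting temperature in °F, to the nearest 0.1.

Initial temperature in Celsius: 507.7 - 273.15 = 234.5500°C.
Final Celsius temperature: 234.5500 - 77.0000 = 157.5500°C.
In Fahrenheit: 157.5500 × 1.8 + 32 = 315.6°F.

315.6°F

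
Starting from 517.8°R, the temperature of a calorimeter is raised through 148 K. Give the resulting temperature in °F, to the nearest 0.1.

324.5°F

Initial temperature in Celsius: (517.8 - 491.67) × 5/9 = 14.5167°C.
The 148 K change is an interval; Kelvin and Celsius degrees are the same size, so ΔC = +148°C.
Final Celsius temperature: 14.5167 + 148.0000 = 162.5167°C.
In Fahrenheit: 162.5167 × 1.8 + 32 = 324.5°F.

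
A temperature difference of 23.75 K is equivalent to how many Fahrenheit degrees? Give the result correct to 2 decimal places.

42.75°F

For a temperature interval the offset drops out; only the factor 1.8 applies.
23.75 × 1.8 = 42.75.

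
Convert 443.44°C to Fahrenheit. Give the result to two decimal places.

830.19°F

In Fahrenheit: 443.4400 × 1.8 + 32 = 830.19°F.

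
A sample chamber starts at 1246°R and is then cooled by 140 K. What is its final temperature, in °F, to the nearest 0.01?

534.33°F

Initial temperature in Celsius: (1246 - 491.67) × 5/9 = 419.0722°C.
The 140 K change is an interval; Kelvin and Celsius degrees are the same size, so ΔC = -140°C.
Final Celsius temperature: 419.0722 - 140.0000 = 279.0722°C.
In Fahrenheit: 279.0722 × 1.8 + 32 = 534.33°F.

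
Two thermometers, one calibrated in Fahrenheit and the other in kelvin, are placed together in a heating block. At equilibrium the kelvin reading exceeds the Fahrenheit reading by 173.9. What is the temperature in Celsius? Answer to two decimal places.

84.06°C

Let x be the Fahrenheit reading; then the kelvin reading is 5/9·x + 255.372.
(5/9·x + 255.372) - x = 173.9  ⇒  (-4/9)·x = -81.4722  ⇒  x = 183.3125°F.
In Celsius: (183.3125 - 32) × 5/9 = 84.06°C.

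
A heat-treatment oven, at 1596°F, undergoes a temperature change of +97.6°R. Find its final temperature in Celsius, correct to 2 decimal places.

923.11°C

Initial temperature in Celsius: (1596 - 32) × 5/9 = 868.8889°C.
The 97.6°R change is an interval, so only the factor 5/9 applies: +97.6 × 5/9 = +54.2222°C.
Final Celsius temperature: 868.8889 + 54.2222 = 923.1111°C.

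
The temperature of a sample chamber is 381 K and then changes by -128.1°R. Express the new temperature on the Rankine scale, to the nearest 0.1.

Initial temperature in Celsius: 381 - 273.15 = 107.8500°C.
The 128.1°R change is an interval, so only the factor 5/9 applies: -128.1 × 5/9 = -71.1667°C.
Final Celsius temperature: 107.8500 - 71.1667 = 36.6833°C.
In Rankine: 36.6833 × 1.8 + 491.67 = 557.7°R.

557.7°R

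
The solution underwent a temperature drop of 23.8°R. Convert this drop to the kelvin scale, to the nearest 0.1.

An interval of 1°R corresponds to 5/9 K.
23.8 × 5/9 = 13.2.

13.2 K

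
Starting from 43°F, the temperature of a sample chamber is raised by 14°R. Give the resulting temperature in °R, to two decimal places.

516.67°R

Initial temperature in Celsius: (43 - 32) × 5/9 = 6.1111°C.
The 14°R change is an interval, so only the factor 5/9 applies: +14 × 5/9 = +7.7778°C.
Final Celsius temperature: 6.1111 + 7.7778 = 13.8889°C.
In Rankine: 13.8889 × 1.8 + 491.67 = 516.67°R.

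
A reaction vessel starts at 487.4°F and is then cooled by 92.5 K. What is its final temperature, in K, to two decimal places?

433.65 K

Initial temperature in Celsius: (487.4 - 32) × 5/9 = 253.0000°C.
The 92.5 K change is an interval; Kelvin and Celsius degrees are the same size, so ΔC = -92.5°C.
Final Celsius temperature: 253.0000 - 92.5000 = 160.5000°C.
In kelvin: 160.5000 + 273.15 = 433.65 K.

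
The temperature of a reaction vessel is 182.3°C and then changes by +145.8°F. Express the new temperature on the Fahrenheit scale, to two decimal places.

505.94°F

The 145.8°F change is an interval, so only the factor 5/9 applies: +145.8 × 5/9 = +81.0000°C.
Final Celsius temperature: 182.3000 + 81.0000 = 263.3000°C.
In Fahrenheit: 263.3000 × 1.8 + 32 = 505.94°F.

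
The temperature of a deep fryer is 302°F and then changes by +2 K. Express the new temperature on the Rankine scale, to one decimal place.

Initial temperature in Celsius: (302 - 32) × 5/9 = 150.0000°C.
The 2 K change is an interval; Kelvin and Celsius degrees are the same size, so ΔC = +2°C.
Final Celsius temperature: 150.0000 + 2.0000 = 152.0000°C.
In Rankine: 152.0000 × 1.8 + 491.67 = 765.3°R.

765.3°R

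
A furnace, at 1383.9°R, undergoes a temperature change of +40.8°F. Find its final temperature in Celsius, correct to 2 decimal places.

518.35°C

Initial temperature in Celsius: (1383.9 - 491.67) × 5/9 = 495.6833°C.
The 40.8°F change is an interval, so only the factor 5/9 applies: +40.8 × 5/9 = +22.6667°C.
Final Celsius temperature: 495.6833 + 22.6667 = 518.3500°C.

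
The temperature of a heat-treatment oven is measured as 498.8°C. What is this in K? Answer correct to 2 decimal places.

771.95 K

In kelvin: 498.8000 + 273.15 = 771.95 K.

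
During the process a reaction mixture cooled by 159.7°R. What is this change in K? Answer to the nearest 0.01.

For a temperature interval the offset drops out; only the factor 5/9 applies.
159.7 × 5/9 = 88.72.

88.72 K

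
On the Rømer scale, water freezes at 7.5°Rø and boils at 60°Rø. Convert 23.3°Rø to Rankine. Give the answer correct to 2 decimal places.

Linear interpolation between the fixed points: C = (23.3 - 7.5) × 100 / (60 - 7.5) = 30.0952°C.
Then 30.0952 × 1.8 + 491.67 = 545.84°R.

545.84°R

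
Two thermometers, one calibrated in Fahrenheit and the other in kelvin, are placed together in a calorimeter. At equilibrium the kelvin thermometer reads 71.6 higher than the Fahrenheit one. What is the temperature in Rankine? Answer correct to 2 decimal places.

873.16°R

Let x be the Fahrenheit reading; then the kelvin reading is 5/9·x + 255.372.
(5/9·x + 255.372) - x = 71.6  ⇒  (-4/9)·x = -183.772  ⇒  x = 413.4875°F.
In Celsius: (413.4875 - 32) × 5/9 = 211.9375°C.
In Rankine: 211.9375 × 1.8 + 491.67 = 873.16°R.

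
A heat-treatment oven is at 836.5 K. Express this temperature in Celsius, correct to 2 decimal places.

In Celsius: 836.5 - 273.15 = 563.3500°C.

563.35°C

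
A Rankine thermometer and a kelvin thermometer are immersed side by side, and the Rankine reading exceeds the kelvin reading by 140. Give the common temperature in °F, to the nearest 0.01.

-144.67°F

Let x be the Rankine reading; then the kelvin reading is 5/9·x.
(5/9·x) - x = -140  ⇒  (-4/9)·x = -140  ⇒  x = 315.0000°R.
In Celsius: (315 - 491.67) × 5/9 = -98.1500°C.
In Fahrenheit: -98.1500 × 1.8 + 32 = -144.67°F.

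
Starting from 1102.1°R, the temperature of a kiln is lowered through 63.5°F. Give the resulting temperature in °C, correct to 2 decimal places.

303.85°C

Initial temperature in Celsius: (1102.1 - 491.67) × 5/9 = 339.1278°C.
The 63.5°F change is an interval, so only the factor 5/9 applies: -63.5 × 5/9 = -35.2778°C.
Final Celsius temperature: 339.1278 - 35.2778 = 303.8500°C.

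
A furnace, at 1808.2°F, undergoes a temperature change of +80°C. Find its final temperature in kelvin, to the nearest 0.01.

1339.93 K

Initial temperature in Celsius: (1808.2 - 32) × 5/9 = 986.7778°C.
Final Celsius temperature: 986.7778 + 80.0000 = 1066.7778°C.
In kelvin: 1066.7778 + 273.15 = 1339.93 K.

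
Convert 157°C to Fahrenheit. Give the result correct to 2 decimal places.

314.60°F

In Fahrenheit: 157.0000 × 1.8 + 32 = 314.60°F.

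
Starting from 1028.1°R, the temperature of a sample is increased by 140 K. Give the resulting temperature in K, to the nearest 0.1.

711.2 K

Initial temperature in Celsius: (1028.1 - 491.67) × 5/9 = 298.0167°C.
The 140 K change is an interval; Kelvin and Celsius degrees are the same size, so ΔC = +140°C.
Final Celsius temperature: 298.0167 + 140.0000 = 438.0167°C.
In kelvin: 438.0167 + 273.15 = 711.2 K.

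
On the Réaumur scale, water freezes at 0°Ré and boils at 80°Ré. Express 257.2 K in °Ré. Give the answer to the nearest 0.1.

First in Celsius: 257.2 - 273.15 = -15.9500°C.
Linearly onto the Réaumur scale: 0 + (-15.9500 / 100) × (80 - 0) = -12.8°Ré.

-12.8°Ré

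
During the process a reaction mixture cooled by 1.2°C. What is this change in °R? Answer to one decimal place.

2.2°R

For a temperature interval the offset drops out; only the factor 1.8 applies.
1.2 × 1.8 = 2.2.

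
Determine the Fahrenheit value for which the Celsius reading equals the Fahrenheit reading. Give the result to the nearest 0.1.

Let F be the Fahrenheit reading. The Celsius reading is C = 5/9·F - 17.7778.
Set C = F: 5/9·F - 17.7778 = F.
(-4/9)·F = 17.7778  ⇒  F = -40.0.

-40.0°F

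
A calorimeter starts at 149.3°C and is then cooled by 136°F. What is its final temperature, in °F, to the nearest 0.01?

164.74°F

The 136°F change is an interval, so only the factor 5/9 applies: -136 × 5/9 = -75.5556°C.
Final Celsius temperature: 149.3000 - 75.5556 = 73.7444°C.
In Fahrenheit: 73.7444 × 1.8 + 32 = 164.74°F.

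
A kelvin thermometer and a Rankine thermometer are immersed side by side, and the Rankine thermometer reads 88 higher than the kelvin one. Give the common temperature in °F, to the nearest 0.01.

-261.67°F

Let x be the kelvin reading; then the Rankine reading is 1.8·x.
(1.8·x) - x = 88  ⇒  (0.8)·x = 88  ⇒  x = 110.0000 K.
In Celsius: 110 - 273.15 = -163.1500°C.
In Fahrenheit: -163.1500 × 1.8 + 32 = -261.67°F.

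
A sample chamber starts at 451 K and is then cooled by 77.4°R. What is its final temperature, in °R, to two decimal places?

Initial temperature in Celsius: 451 - 273.15 = 177.8500°C.
The 77.4°R change is an interval, so only the factor 5/9 applies: -77.4 × 5/9 = -43.0000°C.
Final Celsius temperature: 177.8500 - 43.0000 = 134.8500°C.
In Rankine: 134.8500 × 1.8 + 491.67 = 734.40°R.

734.40°R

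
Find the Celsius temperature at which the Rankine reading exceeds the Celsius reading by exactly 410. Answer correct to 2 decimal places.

Let C be the Celsius reading. The Rankine reading is R = 1.8·C + 491.67.
Require R - C = 410: (0.8)·C + 491.67 = 410.
C = (410 - 491.67) / (0.8) = -102.09.

-102.09°C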